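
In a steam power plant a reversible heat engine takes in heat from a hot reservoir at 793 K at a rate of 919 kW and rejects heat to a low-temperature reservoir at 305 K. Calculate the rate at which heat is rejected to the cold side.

Q̇_C ≈ 353.5 kW

Since the cycle is reversible, η = 1 − T_C/T_H = 1 − 305.00/793.00 = 0.6154.
For a reversible cycle Q_C/Q_H = T_C/T_H, so Q_C = 919 × 305.00/793.00 = 353.5 kW.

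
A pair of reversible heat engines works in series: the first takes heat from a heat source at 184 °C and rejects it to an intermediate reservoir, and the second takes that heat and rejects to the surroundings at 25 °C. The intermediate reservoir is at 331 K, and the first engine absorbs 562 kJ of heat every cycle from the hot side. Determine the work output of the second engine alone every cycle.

T_H = 184 °C → 184 + 273.15 = 457.15 K.
T_C = 25 °C → 25 + 273.15 = 298.15 K.
Heat entering the second stage: Q_m = Q_H·(T_m/T_H) = 562 × 331.00/457.15 = 407 kJ.
Second-stage efficiency η₂ = 1 − T_C/T_m = 1 − 298.15/331.00 = 0.0992, so W₂ = η₂·Q_m = 40.4 kJ.

W₂ ≈ 40.4 kJ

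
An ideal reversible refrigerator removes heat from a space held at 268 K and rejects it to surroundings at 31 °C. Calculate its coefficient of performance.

T_H = 31 °C → 31 + 273.15 = 304.15 K.
The reversible coefficient of performance is COP_R = T_C/(T_H − T_C) = 268.00/(304.15 − 268.00) = 7.41.

COP_R ≈ 7.41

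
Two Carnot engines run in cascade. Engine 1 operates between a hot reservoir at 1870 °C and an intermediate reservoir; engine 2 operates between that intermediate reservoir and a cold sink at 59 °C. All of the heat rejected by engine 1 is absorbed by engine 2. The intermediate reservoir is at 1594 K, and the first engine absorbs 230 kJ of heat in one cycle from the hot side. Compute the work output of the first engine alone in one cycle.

T_H = 1870 °C → 1870 + 273.15 = 2143.15 K.
T_C = 59 °C → 59 + 273.15 = 332.15 K.
First-stage efficiency η₁ = 1 − T_m/T_H = 1 − 1594.00/2143.15 = 0.2562.
W₁ = η₁·Q_H = 0.2562 × 230 = 58.9 kJ.

W₁ ≈ 58.9 kJ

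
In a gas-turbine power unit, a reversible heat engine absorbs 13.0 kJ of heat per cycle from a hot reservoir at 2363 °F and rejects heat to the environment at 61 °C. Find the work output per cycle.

T_H = 2363 °F → (2363 − 32) × 5/9 = 1295.00 °C = 1568.15 K.
T_C = 61 °C → 61 + 273.15 = 334.15 K.
For a reversible engine, η = 1 − T_C/T_H = 1 − 334.15/1568.15 = 0.7869.
W = η·Q_H = 0.7869 × 13.0 = 10.23 kJ.

W ≈ 10.23 kJ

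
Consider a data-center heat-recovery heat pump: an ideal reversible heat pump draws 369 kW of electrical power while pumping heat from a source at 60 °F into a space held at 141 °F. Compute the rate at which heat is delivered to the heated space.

T_H = 141 °F → (141 − 32) × 5/9 = 60.56 °C = 333.71 K.
T_C = 60 °F → (60 − 32) × 5/9 = 15.56 °C = 288.71 K.
For a reversible heat pump, COP_HP = T_H/(T_H − T_C) = 333.71/45.00 = 7.4157.
Q_H = COP_HP · W = 7.4157 × 369 = 2740 kW.

Q̇_H ≈ 2740 kW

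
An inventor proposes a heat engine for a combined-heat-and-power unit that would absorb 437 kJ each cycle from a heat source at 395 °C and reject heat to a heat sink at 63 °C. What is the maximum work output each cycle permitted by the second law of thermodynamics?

W_max ≈ 217.1 kJ

T_H = 395 °C → 395 + 273.15 = 668.15 K.
T_C = 63 °C → 63 + 273.15 = 336.15 K.
The second-law ceiling is the Carnot efficiency, η_max = 1 − T_C/T_H = 1 − 336.15/668.15 = 0.4969.
W_max = η_max · Q_H = 0.4969 × 437 = 217.1 kJ.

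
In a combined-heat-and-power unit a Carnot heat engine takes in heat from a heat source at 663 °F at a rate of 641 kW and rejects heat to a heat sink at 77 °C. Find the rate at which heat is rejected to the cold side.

Q̇_C ≈ 360 kW

T_H = 663 °F → (663 − 32) × 5/9 = 350.56 °C = 623.71 K.
T_C = 77 °C → 77 + 273.15 = 350.15 K.
Carnot efficiency: η = 1 − T_C/T_H = 1 − 350.15/623.71 = 0.4386.
For a reversible cycle Q_C/Q_H = T_C/T_H, so Q_C = 641 × 350.15/623.71 = 360 kW.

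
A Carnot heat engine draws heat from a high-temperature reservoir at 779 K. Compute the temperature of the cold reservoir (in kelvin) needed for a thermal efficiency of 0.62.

T_C ≈ 296.0 K

From η = 1 − T_C/T_H, T_C = T_H·(1 − η) = 779.00 × (1 − 0.62) = 296.0 K.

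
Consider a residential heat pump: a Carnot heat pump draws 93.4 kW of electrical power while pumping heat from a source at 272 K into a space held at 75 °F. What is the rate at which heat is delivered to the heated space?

Q̇_H ≈ 1110 kW

T_H = 75 °F → (75 − 32) × 5/9 = 23.89 °C = 297.04 K.
COP_HP = T_H/(T_H − T_C) = 297.04/25.04 = 11.8631.
Q_H = COP_HP · W = 11.8631 × 93.4 = 1110 kW.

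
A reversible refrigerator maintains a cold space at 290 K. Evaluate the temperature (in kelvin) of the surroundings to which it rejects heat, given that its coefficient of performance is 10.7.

T_H ≈ 317 K

COP_R = T_C/(T_H − T_C) ⇒ T_H = T_C·(1 + 1/COP_R) = 290.00 × (1 + 1/10.7) = 317 K.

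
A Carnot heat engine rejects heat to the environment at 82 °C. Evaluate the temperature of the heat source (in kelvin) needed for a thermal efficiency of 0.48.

T_H ≈ 683 K

T_C = 82 °C → 82 + 273.15 = 355.15 K.
From η = 1 − T_C/T_H, solving for T_H gives T_H = T_C/(1 − η) = 355.15/(1 − 0.48) = 683 K.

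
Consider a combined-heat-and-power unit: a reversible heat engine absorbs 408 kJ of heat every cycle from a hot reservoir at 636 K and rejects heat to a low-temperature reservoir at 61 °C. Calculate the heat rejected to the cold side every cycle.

T_C = 61 °C → 61 + 273.15 = 334.15 K.
η_rev = 1 − T_C/T_H = 1 − 334.15/636.00 = 0.4746.
For a reversible cycle Q_C/Q_H = T_C/T_H, so Q_C = 408 × 334.15/636.00 = 214 kJ.

Q_C ≈ 214 kJ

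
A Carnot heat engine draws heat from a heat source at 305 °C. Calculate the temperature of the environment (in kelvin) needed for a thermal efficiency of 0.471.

T_H = 305 °C → 305 + 273.15 = 578.15 K.
From η = 1 − T_C/T_H, T_C = T_H·(1 − η) = 578.15 × (1 − 0.471) = 305.8 K.

T_C ≈ 305.8 K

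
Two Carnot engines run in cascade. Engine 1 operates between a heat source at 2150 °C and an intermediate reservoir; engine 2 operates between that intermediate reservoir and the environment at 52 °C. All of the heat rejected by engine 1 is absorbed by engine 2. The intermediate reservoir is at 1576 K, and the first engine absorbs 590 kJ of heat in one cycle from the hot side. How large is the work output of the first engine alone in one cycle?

W₁ ≈ 206.3 kJ

T_H = 2150 °C → 2150 + 273.15 = 2423.15 K.
T_C = 52 °C → 52 + 273.15 = 325.15 K.
First-stage efficiency η₁ = 1 − T_m/T_H = 1 − 1576.00/2423.15 = 0.3496.
W₁ = η₁·Q_H = 0.3496 × 590 = 206.3 kJ.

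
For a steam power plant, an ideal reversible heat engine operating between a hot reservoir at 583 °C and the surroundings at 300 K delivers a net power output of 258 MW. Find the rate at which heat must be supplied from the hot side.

T_H = 583 °C → 583 + 273.15 = 856.15 K.
For a reversible engine, η = 1 − T_C/T_H = 1 − 300.00/856.15 = 0.6496.
Q_H = W/η = 258/0.6496 = 397.2 MW.

Q̇_H ≈ 397.2 MW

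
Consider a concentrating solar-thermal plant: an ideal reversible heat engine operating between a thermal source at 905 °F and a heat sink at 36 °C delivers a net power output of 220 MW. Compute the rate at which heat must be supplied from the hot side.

Q̇_H ≈ 371 MW

T_H = 905 °F → (905 − 32) × 5/9 = 485.00 °C = 758.15 K.
T_C = 36 °C → 36 + 273.15 = 309.15 K.
η_rev = 1 − T_C/T_H = 1 − 309.15/758.15 = 0.5922.
Q_H = W/η = 220/0.5922 = 371 MW.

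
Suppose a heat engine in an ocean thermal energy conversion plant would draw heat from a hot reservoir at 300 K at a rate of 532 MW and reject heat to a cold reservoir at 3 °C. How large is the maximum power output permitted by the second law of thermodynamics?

Ẇ_max ≈ 42.3 MW

T_C = 3 °C → 3 + 273.15 = 276.15 K.
The second-law ceiling is the Carnot efficiency, η_max = 1 − T_C/T_H = 1 − 276.15/300.00 = 0.0795.
W_max = η_max · Q_H = 0.0795 × 532 = 42.3 MW.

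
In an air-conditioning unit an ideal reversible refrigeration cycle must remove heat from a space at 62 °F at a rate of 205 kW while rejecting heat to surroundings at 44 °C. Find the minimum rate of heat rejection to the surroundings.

Q̇_H ≈ 224 kW

T_H = 44 °C → 44 + 273.15 = 317.15 K.
T_C = 62 °F → (62 − 32) × 5/9 = 16.67 °C = 289.82 K.
For a reversible cycle Q_H/Q_C = T_H/T_C, so Q_H = Q_C·T_H/T_C = 205 × 317.15/289.82 = 224 kW.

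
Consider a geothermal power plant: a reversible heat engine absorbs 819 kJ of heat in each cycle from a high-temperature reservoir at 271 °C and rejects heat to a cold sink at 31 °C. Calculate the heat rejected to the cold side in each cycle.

T_H = 271 °C → 271 + 273.15 = 544.15 K.
T_C = 31 °C → 31 + 273.15 = 304.15 K.
Carnot efficiency: η = 1 − T_C/T_H = 1 − 304.15/544.15 = 0.4411.
For a reversible cycle Q_C/Q_H = T_C/T_H, so Q_C = 819 × 304.15/544.15 = 458 kJ.

Q_C ≈ 458 kJ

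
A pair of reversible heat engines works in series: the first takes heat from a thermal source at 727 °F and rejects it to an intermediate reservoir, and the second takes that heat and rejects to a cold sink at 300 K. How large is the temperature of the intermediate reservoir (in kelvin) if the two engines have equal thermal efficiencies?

T_H = 727 °F → (727 − 32) × 5/9 = 386.11 °C = 659.26 K.
Equal efficiencies require 1 − T_m/T_H = 1 − T_C/T_m, i.e. T_m/T_H = T_C/T_m, so T_m = √(T_H·T_C) = √(659.26 × 300.00) = 445 K.

T_m ≈ 445 K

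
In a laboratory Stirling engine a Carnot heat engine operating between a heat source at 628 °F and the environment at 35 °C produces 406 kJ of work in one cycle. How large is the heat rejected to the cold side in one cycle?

Q_C ≈ 423 kJ

T_H = 628 °F → (628 − 32) × 5/9 = 331.11 °C = 604.26 K.
T_C = 35 °C → 35 + 273.15 = 308.15 K.
Since the cycle is reversible, η = 1 − T_C/T_H = 1 − 308.15/604.26 = 0.4900.
Since Q_C/Q_H = T_C/T_H and Q_H = W/η, Q_C = W·T_C/(T_H − T_C) = 406 × 308.15/296.11 = 423 kJ.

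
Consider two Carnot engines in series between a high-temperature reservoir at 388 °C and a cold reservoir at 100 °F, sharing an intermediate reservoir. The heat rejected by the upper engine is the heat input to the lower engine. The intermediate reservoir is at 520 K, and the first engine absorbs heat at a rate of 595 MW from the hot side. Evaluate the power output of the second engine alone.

T_H = 388 °C → 388 + 273.15 = 661.15 K.
T_C = 100 °F → (100 − 32) × 5/9 = 37.78 °C = 310.93 K.
Heat entering the second stage: Q_m = Q_H·(T_m/T_H) = 595 × 520.00/661.15 = 468 MW.
Second-stage efficiency η₂ = 1 − T_C/T_m = 1 − 310.93/520.00 = 0.4021, so W₂ = η₂·Q_m = 188 MW.

Ẇ₂ ≈ 188 MW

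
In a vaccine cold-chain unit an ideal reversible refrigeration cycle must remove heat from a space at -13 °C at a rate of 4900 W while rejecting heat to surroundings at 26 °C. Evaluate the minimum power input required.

T_H = 26 °C → 26 + 273.15 = 299.15 K.
T_C = -13 °C → -13 + 273.15 = 260.15 K.
Carnot COP: COP_R = T_C/(T_H − T_C) = 260.15/39.00 = 6.6705.
W = Q_C/COP_R = 4900/6.6705 = 734.6 W.

Ẇ_in ≈ 734.6 W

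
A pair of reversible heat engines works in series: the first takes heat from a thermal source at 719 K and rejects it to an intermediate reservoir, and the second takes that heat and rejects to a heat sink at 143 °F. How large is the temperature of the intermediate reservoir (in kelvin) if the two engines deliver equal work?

T_C = 143 °F → (143 − 32) × 5/9 = 61.67 °C = 334.82 K.
For reversible stages Q_m = Q_H·(T_m/T_H). Setting W₁ = Q_H(1 − T_m/T_H) equal to W₂ = Q_m(1 − T_C/T_m) = Q_H·(T_m − T_C)/T_H gives T_H − T_m = T_m − T_C, so T_m = (T_H + T_C)/2 = (719.00 + 334.82)/2 = 526.9 K.

T_m ≈ 526.9 K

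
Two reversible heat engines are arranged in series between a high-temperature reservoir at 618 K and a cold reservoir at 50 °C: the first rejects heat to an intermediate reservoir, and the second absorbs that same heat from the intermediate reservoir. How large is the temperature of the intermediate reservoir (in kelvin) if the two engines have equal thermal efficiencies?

T_C = 50 °C → 50 + 273.15 = 323.15 K.
Equal efficiencies require 1 − T_m/T_H = 1 − T_C/T_m, i.e. T_m/T_H = T_C/T_m, so T_m = √(T_H·T_C) = √(618.00 × 323.15) = 447 K.

T_m ≈ 447 K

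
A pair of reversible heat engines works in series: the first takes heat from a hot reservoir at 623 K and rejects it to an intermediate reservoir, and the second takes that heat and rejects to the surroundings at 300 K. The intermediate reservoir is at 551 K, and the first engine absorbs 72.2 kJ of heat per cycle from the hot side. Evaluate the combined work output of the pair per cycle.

W_total ≈ 37.43 kJ

Two reversible stages in series are equivalent to a single Carnot engine between T_H and T_C, so η_total = 1 − T_C/T_H = 1 − 300.00/623.00 = 0.5185.
W_total = η_total · Q_H = 0.5185 × 72.2 = 37.43 kJ.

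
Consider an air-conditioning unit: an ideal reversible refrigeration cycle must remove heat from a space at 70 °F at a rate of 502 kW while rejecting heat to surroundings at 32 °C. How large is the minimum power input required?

Ẇ_in ≈ 18.58 kW

T_H = 32 °C → 32 + 273.15 = 305.15 K.
T_C = 70 °F → (70 − 32) × 5/9 = 21.11 °C = 294.26 K.
The reversible coefficient of performance is COP_R = T_C/(T_H − T_C) = 294.26/10.89 = 27.0240.
W = Q_C/COP_R = 502/27.0240 = 18.58 kW.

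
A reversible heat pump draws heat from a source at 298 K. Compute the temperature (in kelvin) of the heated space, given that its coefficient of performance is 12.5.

T_H ≈ 324 K

COP_HP = T_H/(T_H − T_C) ⇒ T_H = T_C·COP_HP/(COP_HP − 1) = 298.00 × 12.5/(12.5 − 1) = 324 K.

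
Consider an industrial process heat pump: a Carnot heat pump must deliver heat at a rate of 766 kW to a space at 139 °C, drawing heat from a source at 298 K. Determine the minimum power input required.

Ẇ_in ≈ 212 kW

T_H = 139 °C → 139 + 273.15 = 412.15 K.
For a reversible heat pump, COP_HP = T_H/(T_H − T_C) = 412.15/114.15 = 3.6106.
W = Q_H/COP_HP = 766/3.6106 = 212 kW.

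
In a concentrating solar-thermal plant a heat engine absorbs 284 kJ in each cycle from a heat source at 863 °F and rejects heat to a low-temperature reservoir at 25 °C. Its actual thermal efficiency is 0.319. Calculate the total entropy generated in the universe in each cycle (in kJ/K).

ΔS_univ ≈ 0.2622 kJ/K

T_H = 863 °F → (863 − 32) × 5/9 = 461.67 °C = 734.82 K.
T_C = 25 °C → 25 + 273.15 = 298.15 K.
W = η·Q_H = 0.319 × 284 = 90.60 kJ, so Q_C = Q_H − W = 193.4 kJ.
The hot reservoir loses entropy Q_H/T_H = 284/734.82 = 0.3865 kJ/K; the cold reservoir gains Q_C/T_C = 193.4/298.15 = 0.6487 kJ/K.
ΔS_univ = −Q_H/T_H + Q_C/T_C = 0.2622 kJ/K (> 0, since η = 0.319 < η_Carnot = 0.594).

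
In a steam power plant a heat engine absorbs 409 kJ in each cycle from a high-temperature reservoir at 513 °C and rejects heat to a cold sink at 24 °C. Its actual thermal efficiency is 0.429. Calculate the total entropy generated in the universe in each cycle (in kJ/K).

ΔS_univ ≈ 0.266 kJ/K

T_H = 513 °C → 513 + 273.15 = 786.15 K.
T_C = 24 °C → 24 + 273.15 = 297.15 K.
W = η·Q_H = 0.429 × 409 = 175.5 kJ, so Q_C = Q_H − W = 233.5 kJ.
Entropy balance on the reservoirs: −Q_H/T_H = -0.5203 kJ/K, +Q_C/T_C = 0.7859 kJ/K.
ΔS_univ = −Q_H/T_H + Q_C/T_C = 0.266 kJ/K (> 0, since η = 0.429 < η_Carnot = 0.622).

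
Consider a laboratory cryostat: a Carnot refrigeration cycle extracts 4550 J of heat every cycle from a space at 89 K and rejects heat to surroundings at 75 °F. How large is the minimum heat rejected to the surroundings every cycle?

T_H = 75 °F → (75 − 32) × 5/9 = 23.89 °C = 297.04 K.
For a reversible cycle Q_H/Q_C = T_H/T_C, so Q_H = Q_C·T_H/T_C = 4550 × 297.04/89.00 = 15200 J.

Q_H ≈ 15200 J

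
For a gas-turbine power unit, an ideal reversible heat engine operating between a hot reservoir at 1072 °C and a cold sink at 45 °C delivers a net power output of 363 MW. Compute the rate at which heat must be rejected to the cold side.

Q̇_C ≈ 112.5 MW

T_H = 1072 °C → 1072 + 273.15 = 1345.15 K.
T_C = 45 °C → 45 + 273.15 = 318.15 K.
Since the cycle is reversible, η = 1 − T_C/T_H = 1 − 318.15/1345.15 = 0.7635.
Since Q_C/Q_H = T_C/T_H and Q_H = W/η, Q_C = W·T_C/(T_H − T_C) = 363 × 318.15/1027.00 = 112.5 MW.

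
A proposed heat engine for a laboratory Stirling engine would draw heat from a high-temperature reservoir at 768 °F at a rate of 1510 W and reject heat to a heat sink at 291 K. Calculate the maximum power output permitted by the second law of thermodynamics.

T_H = 768 °F → (768 − 32) × 5/9 = 408.89 °C = 682.04 K.
No engine can exceed the Carnot limit: η_max = 1 − T_C/T_H = 1 − 291.00/682.04 = 0.5733.
W_max = η_max · Q_H = 0.5733 × 1510 = 865.7 W.

Ẇ_max ≈ 865.7 W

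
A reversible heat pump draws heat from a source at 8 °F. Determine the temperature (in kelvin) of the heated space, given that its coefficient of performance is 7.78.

T_C = 8 °F → (8 − 32) × 5/9 = -13.33 °C = 259.82 K.
COP_HP = T_H/(T_H − T_C) ⇒ T_H = T_C·COP_HP/(COP_HP − 1) = 259.82 × 7.78/(7.78 − 1) = 298 K.

T_H ≈ 298 K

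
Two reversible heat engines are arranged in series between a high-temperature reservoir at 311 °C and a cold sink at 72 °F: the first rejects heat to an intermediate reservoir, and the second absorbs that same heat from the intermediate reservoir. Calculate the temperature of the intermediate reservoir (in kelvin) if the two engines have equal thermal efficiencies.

T_H = 311 °C → 311 + 273.15 = 584.15 K.
T_C = 72 °F → (72 − 32) × 5/9 = 22.22 °C = 295.37 K.
Equal efficiencies require 1 − T_m/T_H = 1 − T_C/T_m, i.e. T_m/T_H = T_C/T_m, so T_m = √(T_H·T_C) = √(584.15 × 295.37) = 415 K.

T_m ≈ 415 K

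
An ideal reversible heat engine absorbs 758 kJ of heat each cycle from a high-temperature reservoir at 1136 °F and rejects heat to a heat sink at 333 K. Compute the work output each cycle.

W ≈ 473.3 kJ

T_H = 1136 °F → (1136 − 32) × 5/9 = 613.33 °C = 886.48 K.
Since the cycle is reversible, η = 1 − T_C/T_H = 1 − 333.00/886.48 = 0.6244.
W = η·Q_H = 0.6244 × 758 = 473.3 kJ.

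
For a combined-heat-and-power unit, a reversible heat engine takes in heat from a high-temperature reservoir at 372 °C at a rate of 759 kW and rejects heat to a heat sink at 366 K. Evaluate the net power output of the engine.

Ẇ ≈ 328.4 kW

T_H = 372 °C → 372 + 273.15 = 645.15 K.
For a reversible engine, η = 1 − T_C/T_H = 1 − 366.00/645.15 = 0.4327.
W = η·Q_H = 0.4327 × 759 = 328.4 kW.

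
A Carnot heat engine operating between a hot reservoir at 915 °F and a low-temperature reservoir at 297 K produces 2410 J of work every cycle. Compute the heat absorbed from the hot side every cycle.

T_H = 915 °F → (915 − 32) × 5/9 = 490.56 °C = 763.71 K.
Carnot efficiency: η = 1 − T_C/T_H = 1 − 297.00/763.71 = 0.6111.
Q_H = W/η = 2410/0.6111 = 3944 J.

Q_H ≈ 3944 J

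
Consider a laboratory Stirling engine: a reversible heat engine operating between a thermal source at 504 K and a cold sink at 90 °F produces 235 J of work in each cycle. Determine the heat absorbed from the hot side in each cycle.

T_C = 90 °F → (90 − 32) × 5/9 = 32.22 °C = 305.37 K.
The Carnot efficiency is η = 1 − T_C/T_H = 1 − 305.37/504.00 = 0.3941.
Q_H = W/η = 235/0.3941 = 596.3 J.

Q_H ≈ 596.3 J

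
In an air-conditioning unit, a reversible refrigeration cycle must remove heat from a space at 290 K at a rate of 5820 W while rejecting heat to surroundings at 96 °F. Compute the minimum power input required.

Ẇ_in ≈ 375 W

T_H = 96 °F → (96 − 32) × 5/9 = 35.56 °C = 308.71 K.
For a reversible refrigerator, COP_R = T_C/(T_H − T_C) = 290.00/18.71 = 15.5034.
W = Q_C/COP_R = 5820/15.5034 = 375 W.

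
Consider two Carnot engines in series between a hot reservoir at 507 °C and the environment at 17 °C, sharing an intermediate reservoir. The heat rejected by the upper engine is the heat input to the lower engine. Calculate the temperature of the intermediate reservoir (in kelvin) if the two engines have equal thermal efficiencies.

T_H = 507 °C → 507 + 273.15 = 780.15 K.
T_C = 17 °C → 17 + 273.15 = 290.15 K.
Equal efficiencies require 1 − T_m/T_H = 1 − T_C/T_m, i.e. T_m/T_H = T_C/T_m, so T_m = √(T_H·T_C) = √(780.15 × 290.15) = 476 K.

T_m ≈ 476 K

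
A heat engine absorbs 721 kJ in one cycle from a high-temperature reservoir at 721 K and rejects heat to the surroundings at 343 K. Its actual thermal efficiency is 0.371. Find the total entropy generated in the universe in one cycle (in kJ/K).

W = η·Q_H = 0.371 × 721 = 267.5 kJ, so Q_C = Q_H − W = 453.5 kJ.
Entropy balance on the reservoirs: −Q_H/T_H = -1.000 kJ/K, +Q_C/T_C = 1.322 kJ/K.
ΔS_univ = −Q_H/T_H + Q_C/T_C = 0.322 kJ/K (> 0, since η = 0.371 < η_Carnot = 0.524).

ΔS_univ ≈ 0.322 kJ/K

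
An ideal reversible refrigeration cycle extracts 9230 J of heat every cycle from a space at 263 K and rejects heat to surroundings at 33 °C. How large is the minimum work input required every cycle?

T_H = 33 °C → 33 + 273.15 = 306.15 K.
The reversible coefficient of performance is COP_R = T_C/(T_H − T_C) = 263.00/43.15 = 6.0950.
W = Q_C/COP_R = 9230/6.0950 = 1510 J.

W_in ≈ 1510 J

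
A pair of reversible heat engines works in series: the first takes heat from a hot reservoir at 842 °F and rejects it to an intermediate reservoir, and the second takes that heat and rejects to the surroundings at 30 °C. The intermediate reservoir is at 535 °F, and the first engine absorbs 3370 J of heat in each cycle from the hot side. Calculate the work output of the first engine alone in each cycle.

W₁ ≈ 795 J

T_H = 842 °F → (842 − 32) × 5/9 = 450.00 °C = 723.15 K.
T_C = 30 °C → 30 + 273.15 = 303.15 K.
T_m = 535 °F → (535 − 32) × 5/9 = 279.44 °C = 552.59 K.
First-stage efficiency η₁ = 1 − T_m/T_H = 1 − 552.59/723.15 = 0.2359.
W₁ = η₁·Q_H = 0.2359 × 3370 = 795 J.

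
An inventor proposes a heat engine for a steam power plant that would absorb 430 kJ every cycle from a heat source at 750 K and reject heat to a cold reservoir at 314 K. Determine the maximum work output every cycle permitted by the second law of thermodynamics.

No engine can exceed the Carnot limit: η_max = 1 − T_C/T_H = 1 − 314.00/750.00 = 0.5813.
W_max = η_max · Q_H = 0.5813 × 430 = 250 kJ.

W_max ≈ 250 kJ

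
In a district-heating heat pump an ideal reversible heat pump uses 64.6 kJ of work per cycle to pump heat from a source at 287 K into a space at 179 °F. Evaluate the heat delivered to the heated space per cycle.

Q_H ≈ 338 kJ

T_H = 179 °F → (179 − 32) × 5/9 = 81.67 °C = 354.82 K.
Reversible heating COP: COP_HP = T_H/(T_H − T_C) = 354.82/67.82 = 5.2320.
Q_H = COP_HP · W = 5.2320 × 64.6 = 338 kJ.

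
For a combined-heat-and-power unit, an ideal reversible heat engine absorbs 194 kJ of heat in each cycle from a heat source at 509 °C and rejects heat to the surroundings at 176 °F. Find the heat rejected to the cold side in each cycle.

T_H = 509 °C → 509 + 273.15 = 782.15 K.
T_C = 176 °F → (176 − 32) × 5/9 = 80.00 °C = 353.15 K.
η_rev = 1 − T_C/T_H = 1 − 353.15/782.15 = 0.5485.
For a reversible cycle Q_C/Q_H = T_C/T_H, so Q_C = 194 × 353.15/782.15 = 87.6 kJ.

Q_C ≈ 87.6 kJ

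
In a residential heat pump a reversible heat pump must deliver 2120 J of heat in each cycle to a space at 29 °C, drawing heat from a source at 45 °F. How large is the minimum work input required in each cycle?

W_in ≈ 152.8 J

T_H = 29 °C → 29 + 273.15 = 302.15 K.
T_C = 45 °F → (45 − 32) × 5/9 = 7.22 °C = 280.37 K.
The Carnot heat-pump COP is COP_HP = T_H/(T_H − T_C) = 302.15/21.78 = 13.8742.
W = Q_H/COP_HP = 2120/13.8742 = 152.8 J.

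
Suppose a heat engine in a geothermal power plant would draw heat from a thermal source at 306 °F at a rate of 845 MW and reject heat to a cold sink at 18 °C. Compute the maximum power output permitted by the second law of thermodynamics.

Ẇ_max ≈ 266.6 MW

T_H = 306 °F → (306 − 32) × 5/9 = 152.22 °C = 425.37 K.
T_C = 18 °C → 18 + 273.15 = 291.15 K.
No engine can exceed the Carnot limit: η_max = 1 − T_C/T_H = 1 − 291.15/425.37 = 0.3155.
W_max = η_max · Q_H = 0.3155 × 845 = 266.6 MW.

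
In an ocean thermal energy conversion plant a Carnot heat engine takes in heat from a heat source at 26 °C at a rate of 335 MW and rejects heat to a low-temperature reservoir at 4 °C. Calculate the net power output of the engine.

T_H = 26 °C → 26 + 273.15 = 299.15 K.
T_C = 4 °C → 4 + 273.15 = 277.15 K.
Since the cycle is reversible, η = 1 − T_C/T_H = 1 − 277.15/299.15 = 0.0735.
W = η·Q_H = 0.0735 × 335 = 24.6 MW.

Ẇ ≈ 24.6 MW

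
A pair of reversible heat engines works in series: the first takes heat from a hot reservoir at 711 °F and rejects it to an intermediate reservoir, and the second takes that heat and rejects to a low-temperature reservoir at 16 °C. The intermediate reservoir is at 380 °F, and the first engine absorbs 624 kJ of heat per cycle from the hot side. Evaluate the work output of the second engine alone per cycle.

T_H = 711 °F → (711 − 32) × 5/9 = 377.22 °C = 650.37 K.
T_C = 16 °C → 16 + 273.15 = 289.15 K.
T_m = 380 °F → (380 − 32) × 5/9 = 193.33 °C = 466.48 K.
Heat entering the second stage: Q_m = Q_H·(T_m/T_H) = 624 × 466.48/650.37 = 448 kJ.
Second-stage efficiency η₂ = 1 − T_C/T_m = 1 − 289.15/466.48 = 0.3801, so W₂ = η₂·Q_m = 170 kJ.

W₂ ≈ 170 kJ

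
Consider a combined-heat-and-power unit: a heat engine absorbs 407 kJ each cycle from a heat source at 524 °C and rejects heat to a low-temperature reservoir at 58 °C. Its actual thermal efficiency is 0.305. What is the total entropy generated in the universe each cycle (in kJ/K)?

ΔS_univ ≈ 0.344 kJ/K

T_H = 524 °C → 524 + 273.15 = 797.15 K.
T_C = 58 °C → 58 + 273.15 = 331.15 K.
W = η·Q_H = 0.305 × 407 = 124.1 kJ, so Q_C = Q_H − W = 282.9 kJ.
Entropy balance on the reservoirs: −Q_H/T_H = -0.5106 kJ/K, +Q_C/T_C = 0.8542 kJ/K.
ΔS_univ = −Q_H/T_H + Q_C/T_C = 0.344 kJ/K (> 0, since η = 0.305 < η_Carnot = 0.585).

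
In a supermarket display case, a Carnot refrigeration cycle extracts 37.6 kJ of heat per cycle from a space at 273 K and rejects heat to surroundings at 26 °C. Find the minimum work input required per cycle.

W_in ≈ 3.60 kJ

T_H = 26 °C → 26 + 273.15 = 299.15 K.
The reversible coefficient of performance is COP_R = T_C/(T_H − T_C) = 273.00/26.15 = 10.4398.
W = Q_C/COP_R = 37.6/10.4398 = 3.60 kJ.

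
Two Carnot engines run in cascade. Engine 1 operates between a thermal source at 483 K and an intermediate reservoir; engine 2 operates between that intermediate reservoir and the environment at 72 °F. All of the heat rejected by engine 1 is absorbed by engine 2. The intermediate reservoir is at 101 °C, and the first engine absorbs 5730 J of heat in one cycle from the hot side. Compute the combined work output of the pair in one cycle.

W_total ≈ 2226 J

T_C = 72 °F → (72 − 32) × 5/9 = 22.22 °C = 295.37 K.
Two reversible stages in series are equivalent to a single Carnot engine between T_H and T_C, so η_total = 1 − T_C/T_H = 1 − 295.37/483.00 = 0.3885.
W_total = η_total · Q_H = 0.3885 × 5730 = 2226 J.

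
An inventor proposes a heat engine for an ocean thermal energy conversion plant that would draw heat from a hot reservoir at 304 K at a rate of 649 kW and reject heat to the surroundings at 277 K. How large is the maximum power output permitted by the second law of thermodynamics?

No engine can exceed the Carnot limit: η_max = 1 − T_C/T_H = 1 − 277.00/304.00 = 0.0888.
W_max = η_max · Q_H = 0.0888 × 649 = 57.6 kW.

Ẇ_max ≈ 57.6 kW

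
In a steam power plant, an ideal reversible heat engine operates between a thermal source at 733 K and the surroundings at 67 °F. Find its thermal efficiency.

η ≈ 0.6008

T_C = 67 °F → (67 − 32) × 5/9 = 19.44 °C = 292.59 K.
Since the cycle is reversible, η = 1 − T_C/T_H = 1 − 292.59/733.00 = 0.6008.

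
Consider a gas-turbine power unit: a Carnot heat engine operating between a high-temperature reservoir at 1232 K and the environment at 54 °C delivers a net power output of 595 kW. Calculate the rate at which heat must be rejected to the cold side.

T_C = 54 °C → 54 + 273.15 = 327.15 K.
Carnot efficiency: η = 1 − T_C/T_H = 1 − 327.15/1232.00 = 0.7345.
Since Q_C/Q_H = T_C/T_H and Q_H = W/η, Q_C = W·T_C/(T_H − T_C) = 595 × 327.15/904.85 = 215 kW.

Q̇_C ≈ 215 kW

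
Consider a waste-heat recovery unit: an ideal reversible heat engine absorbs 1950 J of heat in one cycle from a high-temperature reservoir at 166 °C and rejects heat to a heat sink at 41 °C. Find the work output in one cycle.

W ≈ 555 J

T_H = 166 °C → 166 + 273.15 = 439.15 K.
T_C = 41 °C → 41 + 273.15 = 314.15 K.
η_rev = 1 − T_C/T_H = 1 − 314.15/439.15 = 0.2846.
W = η·Q_H = 0.2846 × 1950 = 555 J.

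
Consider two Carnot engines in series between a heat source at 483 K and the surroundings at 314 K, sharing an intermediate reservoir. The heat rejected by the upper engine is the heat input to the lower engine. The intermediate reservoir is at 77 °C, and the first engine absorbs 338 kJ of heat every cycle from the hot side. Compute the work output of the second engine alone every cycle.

T_m = 77 °C → 77 + 273.15 = 350.15 K.
Heat entering the second stage: Q_m = Q_H·(T_m/T_H) = 338 × 350.15/483.00 = 245 kJ.
Second-stage efficiency η₂ = 1 − T_C/T_m = 1 − 314.00/350.15 = 0.1032, so W₂ = η₂·Q_m = 25.3 kJ.

W₂ ≈ 25.3 kJ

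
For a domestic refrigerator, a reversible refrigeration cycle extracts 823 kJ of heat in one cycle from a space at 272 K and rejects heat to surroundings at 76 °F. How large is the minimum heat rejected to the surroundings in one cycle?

T_H = 76 °F → (76 − 32) × 5/9 = 24.44 °C = 297.59 K.
For a reversible cycle Q_H/Q_C = T_H/T_C, so Q_H = Q_C·T_H/T_C = 823 × 297.59/272.00 = 900 kJ.

Q_H ≈ 900 kJ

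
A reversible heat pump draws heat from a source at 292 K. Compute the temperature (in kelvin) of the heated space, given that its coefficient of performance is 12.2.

T_H ≈ 318 K

COP_HP = T_H/(T_H − T_C) ⇒ T_H = T_C·COP_HP/(COP_HP − 1) = 292.00 × 12.2/(12.2 − 1) = 318 K.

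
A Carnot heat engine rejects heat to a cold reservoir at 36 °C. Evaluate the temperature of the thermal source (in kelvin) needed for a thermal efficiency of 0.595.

T_H ≈ 763 K

T_C = 36 °C → 36 + 273.15 = 309.15 K.
From η = 1 − T_C/T_H, solving for T_H gives T_H = T_C/(1 − η) = 309.15/(1 − 0.595) = 763 K.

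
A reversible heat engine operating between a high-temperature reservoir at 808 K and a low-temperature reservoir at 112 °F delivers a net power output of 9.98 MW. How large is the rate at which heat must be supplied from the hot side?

T_C = 112 °F → (112 − 32) × 5/9 = 44.44 °C = 317.59 K.
Carnot efficiency: η = 1 − T_C/T_H = 1 − 317.59/808.00 = 0.6069.
Q_H = W/η = 9.98/0.6069 = 16.4 MW.

Q̇_H ≈ 16.4 MW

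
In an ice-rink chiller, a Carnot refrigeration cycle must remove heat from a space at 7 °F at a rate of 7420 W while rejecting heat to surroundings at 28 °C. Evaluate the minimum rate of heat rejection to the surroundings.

T_H = 28 °C → 28 + 273.15 = 301.15 K.
T_C = 7 °F → (7 − 32) × 5/9 = -13.89 °C = 259.26 K.
For a reversible cycle Q_H/Q_C = T_H/T_C, so Q_H = Q_C·T_H/T_C = 7420 × 301.15/259.26 = 8620 W.

Q̇_H ≈ 8620 W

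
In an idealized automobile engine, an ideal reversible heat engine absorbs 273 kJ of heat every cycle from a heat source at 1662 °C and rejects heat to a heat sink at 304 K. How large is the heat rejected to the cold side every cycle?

Q_C ≈ 42.9 kJ

T_H = 1662 °C → 1662 + 273.15 = 1935.15 K.
Since the cycle is reversible, η = 1 − T_C/T_H = 1 − 304.00/1935.15 = 0.8429.
For a reversible cycle Q_C/Q_H = T_C/T_H, so Q_C = 273 × 304.00/1935.15 = 42.9 kJ.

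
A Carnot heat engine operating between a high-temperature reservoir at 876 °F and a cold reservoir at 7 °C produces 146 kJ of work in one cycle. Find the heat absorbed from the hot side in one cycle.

Q_H ≈ 235 kJ

T_H = 876 °F → (876 − 32) × 5/9 = 468.89 °C = 742.04 K.
T_C = 7 °C → 7 + 273.15 = 280.15 K.
Since the cycle is reversible, η = 1 − T_C/T_H = 1 − 280.15/742.04 = 0.6225.
Q_H = W/η = 146/0.6225 = 235 kJ.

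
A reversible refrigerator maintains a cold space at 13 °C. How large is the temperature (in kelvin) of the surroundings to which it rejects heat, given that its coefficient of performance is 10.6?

T_C = 13 °C → 13 + 273.15 = 286.15 K.
COP_R = T_C/(T_H − T_C) ⇒ T_H = T_C·(1 + 1/COP_R) = 286.15 × (1 + 1/10.6) = 313 K.

T_H ≈ 313 K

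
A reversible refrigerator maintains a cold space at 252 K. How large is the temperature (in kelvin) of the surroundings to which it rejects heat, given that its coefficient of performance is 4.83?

T_H ≈ 304 K

COP_R = T_C/(T_H − T_C) ⇒ T_H = T_C·(1 + 1/COP_R) = 252.00 × (1 + 1/4.83) = 304 K.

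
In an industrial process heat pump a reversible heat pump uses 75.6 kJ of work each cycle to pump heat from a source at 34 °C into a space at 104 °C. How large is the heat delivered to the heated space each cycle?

Q_H ≈ 407 kJ

T_H = 104 °C → 104 + 273.15 = 377.15 K.
T_C = 34 °C → 34 + 273.15 = 307.15 K.
Reversible heating COP: COP_HP = T_H/(T_H − T_C) = 377.15/70.00 = 5.3879.
Q_H = COP_HP · W = 5.3879 × 75.6 = 407 kJ.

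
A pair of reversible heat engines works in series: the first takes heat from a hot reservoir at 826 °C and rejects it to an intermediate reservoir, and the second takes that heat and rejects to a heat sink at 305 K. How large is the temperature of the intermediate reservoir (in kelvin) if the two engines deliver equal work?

T_m ≈ 702 K

T_H = 826 °C → 826 + 273.15 = 1099.15 K.
For reversible stages Q_m = Q_H·(T_m/T_H). Setting W₁ = Q_H(1 − T_m/T_H) equal to W₂ = Q_m(1 − T_C/T_m) = Q_H·(T_m − T_C)/T_H gives T_H − T_m = T_m − T_C, so T_m = (T_H + T_C)/2 = (1099.15 + 305.00)/2 = 702 K.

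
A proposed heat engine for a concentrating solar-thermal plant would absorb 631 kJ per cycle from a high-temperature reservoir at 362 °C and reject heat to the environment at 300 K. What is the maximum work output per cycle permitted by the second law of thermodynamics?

T_H = 362 °C → 362 + 273.15 = 635.15 K.
By the Carnot theorem, η_max = 1 − T_C/T_H = 1 − 300.00/635.15 = 0.5277.
W_max = η_max · Q_H = 0.5277 × 631 = 333 kJ.

W_max ≈ 333 kJ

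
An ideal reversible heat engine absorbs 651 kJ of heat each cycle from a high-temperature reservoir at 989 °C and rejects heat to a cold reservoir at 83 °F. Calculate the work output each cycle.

T_H = 989 °C → 989 + 273.15 = 1262.15 K.
T_C = 83 °F → (83 − 32) × 5/9 = 28.33 °C = 301.48 K.
For a reversible engine, η = 1 − T_C/T_H = 1 − 301.48/1262.15 = 0.7611.
W = η·Q_H = 0.7611 × 651 = 495.5 kJ.

W ≈ 495.5 kJ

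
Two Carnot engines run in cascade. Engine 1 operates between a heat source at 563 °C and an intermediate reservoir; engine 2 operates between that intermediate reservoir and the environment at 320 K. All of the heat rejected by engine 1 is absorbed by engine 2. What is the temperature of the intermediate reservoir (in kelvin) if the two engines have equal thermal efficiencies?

T_m ≈ 517.3 K

T_H = 563 °C → 563 + 273.15 = 836.15 K.
Equal efficiencies require 1 − T_m/T_H = 1 − T_C/T_m, i.e. T_m/T_H = T_C/T_m, so T_m = √(T_H·T_C) = √(836.15 × 320.00) = 517.3 K.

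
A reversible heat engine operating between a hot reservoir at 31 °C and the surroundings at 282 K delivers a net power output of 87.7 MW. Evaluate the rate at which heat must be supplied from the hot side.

Q̇_H ≈ 1200 MW

T_H = 31 °C → 31 + 273.15 = 304.15 K.
Since the cycle is reversible, η = 1 − T_C/T_H = 1 − 282.00/304.15 = 0.0728.
Q_H = W/η = 87.7/0.0728 = 1200 MW.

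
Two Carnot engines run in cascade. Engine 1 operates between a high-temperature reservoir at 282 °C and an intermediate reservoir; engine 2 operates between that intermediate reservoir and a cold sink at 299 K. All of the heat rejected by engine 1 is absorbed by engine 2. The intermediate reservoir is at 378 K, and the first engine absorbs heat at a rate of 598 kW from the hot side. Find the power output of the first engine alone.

T_H = 282 °C → 282 + 273.15 = 555.15 K.
First-stage efficiency η₁ = 1 − T_m/T_H = 1 − 378.00/555.15 = 0.3191.
W₁ = η₁·Q_H = 0.3191 × 598 = 191 kW.

Ẇ₁ ≈ 191 kW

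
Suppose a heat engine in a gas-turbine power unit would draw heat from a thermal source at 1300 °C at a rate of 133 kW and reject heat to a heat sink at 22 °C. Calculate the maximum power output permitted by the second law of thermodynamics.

T_H = 1300 °C → 1300 + 273.15 = 1573.15 K.
T_C = 22 °C → 22 + 273.15 = 295.15 K.
The upper bound on efficiency is η_max = 1 − T_C/T_H = 1 − 295.15/1573.15 = 0.8124.
W_max = η_max · Q_H = 0.8124 × 133 = 108.0 kW.

Ẇ_max ≈ 108.0 kW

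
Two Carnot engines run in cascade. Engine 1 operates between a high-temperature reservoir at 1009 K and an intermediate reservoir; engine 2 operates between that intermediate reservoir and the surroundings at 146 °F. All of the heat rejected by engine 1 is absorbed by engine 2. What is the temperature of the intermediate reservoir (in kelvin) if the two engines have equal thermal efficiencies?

T_m ≈ 582.7 K

T_C = 146 °F → (146 − 32) × 5/9 = 63.33 °C = 336.48 K.
Equal efficiencies require 1 − T_m/T_H = 1 − T_C/T_m, i.e. T_m/T_H = T_C/T_m, so T_m = √(T_H·T_C) = √(1009.00 × 336.48) = 582.7 K.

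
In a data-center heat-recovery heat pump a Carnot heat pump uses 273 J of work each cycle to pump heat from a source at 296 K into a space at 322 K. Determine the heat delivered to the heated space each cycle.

Reversible heating COP: COP_HP = T_H/(T_H − T_C) = 322.00/26.00 = 12.3846.
Q_H = COP_HP · W = 12.3846 × 273 = 3380 J.

Q_H ≈ 3380 J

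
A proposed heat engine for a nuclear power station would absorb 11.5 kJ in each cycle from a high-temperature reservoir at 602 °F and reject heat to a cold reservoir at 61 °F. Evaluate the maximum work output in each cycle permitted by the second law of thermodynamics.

W_max ≈ 5.86 kJ

T_H = 602 °F → (602 − 32) × 5/9 = 316.67 °C = 589.82 K.
T_C = 61 °F → (61 − 32) × 5/9 = 16.11 °C = 289.26 K.
The second-law ceiling is the Carnot efficiency, η_max = 1 − T_C/T_H = 1 − 289.26/589.82 = 0.5096.
W_max = η_max · Q_H = 0.5096 × 11.5 = 5.86 kJ.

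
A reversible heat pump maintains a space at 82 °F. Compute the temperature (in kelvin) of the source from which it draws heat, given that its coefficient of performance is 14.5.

T_H = 82 °F → (82 − 32) × 5/9 = 27.78 °C = 300.93 K.
COP_HP = T_H/(T_H − T_C) ⇒ T_C = T_H·(COP_HP − 1)/COP_HP = 300.93 × (14.5 − 1)/14.5 = 280 K.

T_C ≈ 280 K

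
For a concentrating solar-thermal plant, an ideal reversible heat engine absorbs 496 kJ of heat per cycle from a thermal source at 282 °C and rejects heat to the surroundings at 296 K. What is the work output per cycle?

W ≈ 232 kJ

T_H = 282 °C → 282 + 273.15 = 555.15 K.
η_rev = 1 − T_C/T_H = 1 − 296.00/555.15 = 0.4668.
W = η·Q_H = 0.4668 × 496 = 232 kJ.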